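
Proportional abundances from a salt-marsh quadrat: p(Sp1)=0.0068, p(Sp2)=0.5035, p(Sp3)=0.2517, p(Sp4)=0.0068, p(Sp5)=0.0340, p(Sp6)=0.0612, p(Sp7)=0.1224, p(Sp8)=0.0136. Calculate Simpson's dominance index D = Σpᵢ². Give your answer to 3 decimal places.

0.337

D = 0.0068² + 0.5035² + 0.2517² + 0.0068² + 0.034² + 0.0612² + 0.1224² + 0.0136² = 0.00005 + 0.25351 + 0.06335 + 0.00005 + 0.00116 + 0.00375 + 0.01498 + 0.00018 = 0.33703 (working shown to 5 dp, full precision carried).
To 3 decimal places, D = 0.337.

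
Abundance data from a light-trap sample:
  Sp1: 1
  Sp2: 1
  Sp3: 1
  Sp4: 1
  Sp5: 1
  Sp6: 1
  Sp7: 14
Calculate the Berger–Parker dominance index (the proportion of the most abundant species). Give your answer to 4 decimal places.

Total N = 1+1+1+1+1+1+14 = 20, so the proportions are 0.05, 0.05, 0.05, 0.05, 0.05, 0.05, 0.7 (working shown to 6 dp, full precision carried).
The largest proportion is 0.7, i.e. d = 0.7000 to 4 decimal places.

0.7000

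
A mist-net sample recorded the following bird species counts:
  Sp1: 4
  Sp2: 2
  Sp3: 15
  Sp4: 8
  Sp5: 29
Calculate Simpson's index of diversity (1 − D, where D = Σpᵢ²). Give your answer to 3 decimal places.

Total N = 4+2+15+8+29 = 58, so the proportions are 0.06897, 0.03448, 0.25862, 0.13793, 0.5 (working shown to 5 dp, full precision carried).
D = 0.06897² + 0.03448² + 0.25862² + 0.13793² + 0.5² = 0.00476 + 0.00119 + 0.06688 + 0.01902 + 0.25000 = 0.34185.
So 1 − D = 0.65815, i.e. 0.658 to 3 decimal places.

0.658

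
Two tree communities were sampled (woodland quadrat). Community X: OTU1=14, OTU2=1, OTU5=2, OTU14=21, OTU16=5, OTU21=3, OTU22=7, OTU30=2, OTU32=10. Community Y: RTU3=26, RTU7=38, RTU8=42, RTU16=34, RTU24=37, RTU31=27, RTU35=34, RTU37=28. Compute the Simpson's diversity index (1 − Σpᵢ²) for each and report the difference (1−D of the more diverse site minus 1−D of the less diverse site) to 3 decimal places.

Community X: N=65, proportions 0.21538, 0.01538, 0.03077, 0.32308, 0.07692, 0.04615, 0.10769, 0.03077, 0.15385, giving 1−D = 0.80379 (working shown to 5 dp, full precision carried).
Community Y: N=266, proportions 0.09774, 0.14286, 0.15789, 0.12782, 0.1391, 0.1015, 0.12782, 0.10526, giving 1−D = 0.87170.
Difference = |0.80379 − 0.87170| = 0.06791, i.e. 0.068 to 3 decimal places.

0.068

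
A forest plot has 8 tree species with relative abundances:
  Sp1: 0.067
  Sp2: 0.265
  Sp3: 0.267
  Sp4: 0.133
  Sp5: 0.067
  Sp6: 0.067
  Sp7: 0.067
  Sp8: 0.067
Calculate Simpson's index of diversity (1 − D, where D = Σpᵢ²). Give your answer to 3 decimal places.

0.818

D = 0.067² + 0.265² + 0.267² + 0.133² + 0.067² + 0.067² + 0.067² + 0.067² = 0.00449 + 0.07023 + 0.07129 + 0.01769 + 0.00449 + 0.00449 + 0.00449 + 0.00449 = 0.18165 (working shown to 5 dp, full precision carried).
So 1 − D = 0.81835, i.e. 0.818 to 3 decimal places.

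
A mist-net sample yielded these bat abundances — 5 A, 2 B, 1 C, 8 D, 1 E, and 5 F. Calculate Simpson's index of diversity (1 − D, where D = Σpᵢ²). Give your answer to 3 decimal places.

Total N = 5+2+1+8+1+5 = 22, so the proportions are 0.22727, 0.09091, 0.04545, 0.36364, 0.04545, 0.22727 (working shown to 5 dp, full precision carried).
D = 0.22727² + 0.09091² + 0.04545² + 0.36364² + 0.04545² + 0.22727² = 0.05165 + 0.00826 + 0.00207 + 0.13223 + 0.00207 + 0.05165 = 0.24793.
So 1 − D = 0.75207, i.e. 0.752 to 3 decimal places.

0.752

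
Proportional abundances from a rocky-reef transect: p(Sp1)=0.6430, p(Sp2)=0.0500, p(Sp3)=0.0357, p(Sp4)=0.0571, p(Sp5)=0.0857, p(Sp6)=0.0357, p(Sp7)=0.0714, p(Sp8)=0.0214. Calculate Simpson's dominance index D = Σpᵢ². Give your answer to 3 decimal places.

D = 0.643² + 0.05² + 0.0357² + 0.0571² + 0.0857² + 0.0357² + 0.0714² + 0.0214² = 0.41345 + 0.00250 + 0.00127 + 0.00326 + 0.00734 + 0.00127 + 0.00510 + 0.00046 = 0.43466 (working shown to 5 dp, full precision carried).
To 3 decimal places, D = 0.435.

0.435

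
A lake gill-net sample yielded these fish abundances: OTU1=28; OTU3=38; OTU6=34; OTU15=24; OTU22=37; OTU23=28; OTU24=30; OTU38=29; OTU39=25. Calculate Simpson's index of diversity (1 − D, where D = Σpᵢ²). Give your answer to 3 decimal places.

Total N = 28+38+34+24+37+28+30+29+25 = 273, so the proportions are 0.10256, 0.13919, 0.12454, 0.08791, 0.13553, 0.10256, 0.10989, 0.10623, 0.09158 (working shown to 5 dp, full precision carried).
D = 0.10256² + 0.13919² + 0.12454² + 0.08791² + 0.13553² + 0.10256² + 0.10989² + 0.10623² + 0.09158² = 0.01052 + 0.01938 + 0.01551 + 0.00773 + 0.01837 + 0.01052 + 0.01208 + 0.01128 + 0.00839 = 0.11377.
So 1 − D = 0.88623, i.e. 0.886 to 3 decimal places.

0.886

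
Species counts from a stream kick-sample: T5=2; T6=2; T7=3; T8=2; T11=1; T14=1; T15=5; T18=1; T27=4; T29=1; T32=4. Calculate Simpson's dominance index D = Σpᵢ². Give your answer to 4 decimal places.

0.1213

Total N = 2+2+3+2+1+1+5+1+4+1+4 = 26, so the proportions are 0.076923, 0.076923, 0.115385, 0.076923, 0.038462, 0.038462, 0.192308, 0.038462, 0.153846, 0.038462, 0.153846 (working shown to 6 dp, full precision carried).
D = 0.076923² + 0.076923² + 0.115385² + 0.076923² + 0.038462² + 0.038462² + 0.192308² + 0.038462² + 0.153846² + 0.038462² + 0.153846² = 0.005917 + 0.005917 + 0.013314 + 0.005917 + 0.001479 + 0.001479 + 0.036982 + 0.001479 + 0.023669 + 0.001479 + 0.023669 = 0.121302.
To 4 decimal places, D = 0.1213.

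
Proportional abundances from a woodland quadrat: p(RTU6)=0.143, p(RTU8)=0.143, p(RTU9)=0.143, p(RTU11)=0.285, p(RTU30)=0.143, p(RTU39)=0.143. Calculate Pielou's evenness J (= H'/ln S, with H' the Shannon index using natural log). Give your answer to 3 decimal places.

H' = −Σ pᵢ ln pᵢ = −((-0.27812) + (-0.27812) + (-0.27812) + (-0.35775) + (-0.27812) + (-0.27812)) = 1.74836 (working shown to 5 dp, full precision carried).
With S = 6 species, ln S = 1.79176, so J = 1.74836/1.79176 = 0.97578, i.e. 0.976 to 3 decimal places.

0.976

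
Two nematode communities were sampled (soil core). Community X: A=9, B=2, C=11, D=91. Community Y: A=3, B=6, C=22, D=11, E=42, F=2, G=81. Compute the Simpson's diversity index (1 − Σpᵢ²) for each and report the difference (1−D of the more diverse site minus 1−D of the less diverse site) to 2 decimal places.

Community X: N=113, proportions 0.0796, 0.0177, 0.0973, 0.8053, giving 1−D = 0.3353 (working shown to 4 dp, full precision carried).
Community Y: N=167, proportions 0.018, 0.0359, 0.1317, 0.0659, 0.2515, 0.012, 0.485, giving 1−D = 0.6780.
Difference = |0.3353 − 0.6780| = 0.3427, i.e. 0.34 to 2 decimal places.

0.34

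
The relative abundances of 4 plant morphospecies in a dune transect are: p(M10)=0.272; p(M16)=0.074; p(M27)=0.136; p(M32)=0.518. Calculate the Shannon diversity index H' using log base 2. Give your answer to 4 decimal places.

1.6719

Each pᵢ log₂ pᵢ term (working shown to 6 dp, full precision carried): 0.272×(-1.878321)=-0.510903, 0.074×(-3.756331)=-0.277968, 0.136×(-2.878321)=-0.391452, 0.518×(-0.948976)=-0.491570.
Sum = -1.671893, so H' = 1.6719.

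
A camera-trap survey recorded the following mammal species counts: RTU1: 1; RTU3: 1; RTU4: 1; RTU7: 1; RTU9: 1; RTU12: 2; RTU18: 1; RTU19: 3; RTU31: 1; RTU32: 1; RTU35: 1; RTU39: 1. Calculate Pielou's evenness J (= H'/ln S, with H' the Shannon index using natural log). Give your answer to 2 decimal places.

0.96

Total N = 1+1+1+1+1+2+1+3+1+1+1+1 = 15, so the proportions are 0.0667, 0.0667, 0.0667, 0.0667, 0.0667, 0.1333, 0.0667, 0.2, 0.0667, 0.0667, 0.0667, 0.0667 (working shown to 4 dp, full precision carried).
H' = −Σ pᵢ ln pᵢ = −((-0.1805) + (-0.1805) + (-0.1805) + (-0.1805) + (-0.1805) + (-0.2687) + (-0.1805) + (-0.3219) + (-0.1805) + (-0.1805) + (-0.1805) + (-0.1805)) = 2.3959.
With S = 12 species, ln S = 2.4849, so J = 2.3959/2.4849 = 0.9642, i.e. 0.96 to 2 decimal places.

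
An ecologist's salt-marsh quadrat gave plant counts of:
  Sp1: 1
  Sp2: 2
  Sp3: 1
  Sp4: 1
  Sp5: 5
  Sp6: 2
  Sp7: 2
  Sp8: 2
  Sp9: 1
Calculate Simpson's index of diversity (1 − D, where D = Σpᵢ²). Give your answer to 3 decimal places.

0.844

Total N = 1+2+1+1+5+2+2+2+1 = 17, so the proportions are 0.05882, 0.11765, 0.05882, 0.05882, 0.29412, 0.11765, 0.11765, 0.11765, 0.05882 (working shown to 5 dp, full precision carried).
D = 0.05882² + 0.11765² + 0.05882² + 0.05882² + 0.29412² + 0.11765² + 0.11765² + 0.11765² + 0.05882² = 0.00346 + 0.01384 + 0.00346 + 0.00346 + 0.08651 + 0.01384 + 0.01384 + 0.01384 + 0.00346 = 0.15571.
So 1 − D = 0.84429, i.e. 0.844 to 3 decimal places.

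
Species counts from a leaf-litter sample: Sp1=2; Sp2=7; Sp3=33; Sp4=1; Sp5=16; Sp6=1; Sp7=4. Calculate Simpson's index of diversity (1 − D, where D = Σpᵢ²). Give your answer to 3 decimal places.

0.654

Total N = 2+7+33+1+16+1+4 = 64, so the proportions are 0.03125, 0.10938, 0.51562, 0.01562, 0.25, 0.01562, 0.0625 (working shown to 5 dp, full precision carried).
D = 0.03125² + 0.10938² + 0.51562² + 0.01562² + 0.25² + 0.01562² + 0.0625² = 0.00098 + 0.01196 + 0.26587 + 0.00024 + 0.06250 + 0.00024 + 0.00391 = 0.34570.
So 1 − D = 0.65430, i.e. 0.654 to 3 decimal places.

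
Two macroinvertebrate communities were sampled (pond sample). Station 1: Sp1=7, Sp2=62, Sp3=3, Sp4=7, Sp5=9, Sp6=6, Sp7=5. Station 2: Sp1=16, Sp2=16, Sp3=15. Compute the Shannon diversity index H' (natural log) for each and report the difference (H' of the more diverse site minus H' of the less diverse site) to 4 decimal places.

Station 1: N=99, proportions 0.070707, 0.626263, 0.030303, 0.070707, 0.090909, 0.060606, 0.050505, giving H' = 1.312355 (working shown to 6 dp, full precision carried).
Station 2: N=47, proportions 0.340426, 0.340426, 0.319149, giving H' = 1.098156.
Difference = |1.312355 − 1.098156| = 0.214199, i.e. 0.2142 to 4 decimal places.

0.2142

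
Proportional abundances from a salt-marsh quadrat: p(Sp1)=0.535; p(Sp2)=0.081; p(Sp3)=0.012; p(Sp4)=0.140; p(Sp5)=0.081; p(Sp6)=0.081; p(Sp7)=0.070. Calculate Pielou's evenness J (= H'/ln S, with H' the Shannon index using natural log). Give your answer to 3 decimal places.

0.750

H' = −Σ pᵢ ln pᵢ = −((-0.33464) + (-0.20358) + (-0.05307) + (-0.27526) + (-0.20358) + (-0.20358) + (-0.18615)) = 1.45985 (working shown to 5 dp, full precision carried).
With S = 7 species, ln S = 1.94591, so J = 1.45985/1.94591 = 0.75021, i.e. 0.750 to 3 decimal places.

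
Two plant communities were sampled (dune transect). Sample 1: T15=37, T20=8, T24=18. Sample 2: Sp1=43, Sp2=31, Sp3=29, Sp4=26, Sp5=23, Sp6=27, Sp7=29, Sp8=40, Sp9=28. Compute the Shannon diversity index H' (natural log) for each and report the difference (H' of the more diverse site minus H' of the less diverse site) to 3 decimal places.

Sample 1: N=63, proportions 0.5873, 0.12698, 0.28571, giving H' = 0.93256 (working shown to 5 dp, full precision carried).
Sample 2: N=276, proportions 0.1558, 0.11232, 0.10507, 0.0942, 0.08333, 0.09783, 0.10507, 0.14493, 0.10145, giving H' = 2.17779.
Difference = |0.93256 − 2.17779| = 1.24523, i.e. 1.245 to 3 decimal places.

1.245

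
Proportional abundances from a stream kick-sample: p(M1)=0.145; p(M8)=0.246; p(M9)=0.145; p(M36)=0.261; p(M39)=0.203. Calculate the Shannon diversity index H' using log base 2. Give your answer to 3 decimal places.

2.278

Each pᵢ log₂ pᵢ term (working shown to 5 dp, full precision carried): 0.145×(-2.78588)=-0.40395, 0.246×(-2.02327)=-0.49772, 0.145×(-2.78588)=-0.40395, 0.261×(-1.93788)=-0.50579, 0.203×(-2.30045)=-0.46699.
Sum = -2.27841, so H' = 2.278.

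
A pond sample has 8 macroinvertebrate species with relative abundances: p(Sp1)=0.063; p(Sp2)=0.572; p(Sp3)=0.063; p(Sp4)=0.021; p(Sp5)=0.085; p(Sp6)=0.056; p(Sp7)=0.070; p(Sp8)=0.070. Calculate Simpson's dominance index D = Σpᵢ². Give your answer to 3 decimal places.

D = 0.063² + 0.572² + 0.063² + 0.021² + 0.085² + 0.056² + 0.07² + 0.07² = 0.00397 + 0.32718 + 0.00397 + 0.00044 + 0.00723 + 0.00314 + 0.00490 + 0.00490 = 0.35572 (working shown to 5 dp, full precision carried).
To 3 decimal places, D = 0.356.

0.356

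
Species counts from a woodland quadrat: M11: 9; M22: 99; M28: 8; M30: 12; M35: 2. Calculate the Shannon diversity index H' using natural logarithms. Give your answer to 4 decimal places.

0.8481

Total N = 9+99+8+12+2 = 130, so the proportions are 0.069231, 0.761538, 0.061538, 0.092308, 0.015385 (working shown to 6 dp, full precision carried).
Each pᵢ ln pᵢ term: 0.069231×(-2.670310)=-0.184868, 0.761538×(-0.272415)=-0.207454, 0.061538×(-2.788093)=-0.171575, 0.092308×(-2.382628)=-0.219935, 0.015385×(-4.174387)=-0.064221.
Sum = -0.848053, so H' = 0.8481.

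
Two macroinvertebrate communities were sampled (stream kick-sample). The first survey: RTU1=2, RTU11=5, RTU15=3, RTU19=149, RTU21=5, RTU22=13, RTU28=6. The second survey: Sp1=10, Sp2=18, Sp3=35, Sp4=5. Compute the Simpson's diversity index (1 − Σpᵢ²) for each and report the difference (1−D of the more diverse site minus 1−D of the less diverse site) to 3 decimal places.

The first survey: N=183, proportions 0.010929, 0.027322, 0.016393, 0.814208, 0.027322, 0.071038, 0.032787, giving 1−D = 0.329063 (working shown to 6 dp, full precision carried).
The second survey: N=68, proportions 0.147059, 0.264706, 0.514706, 0.073529, giving 1−D = 0.637976.
Difference = |0.329063 − 0.637976| = 0.308913, i.e. 0.309 to 3 decimal places.

0.309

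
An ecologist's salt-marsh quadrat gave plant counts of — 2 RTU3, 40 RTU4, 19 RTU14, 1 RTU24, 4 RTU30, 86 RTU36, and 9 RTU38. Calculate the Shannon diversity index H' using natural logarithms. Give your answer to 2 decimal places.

Total N = 2+40+19+1+4+86+9 = 161, so the proportions are 0.0124, 0.2484, 0.118, 0.0062, 0.0248, 0.5342, 0.0559 (working shown to 4 dp, full precision carried).
Each pᵢ ln pᵢ term: 0.0124×(-4.3883)=-0.0545, 0.2484×(-1.3925)=-0.3460, 0.118×(-2.1370)=-0.2522, 0.0062×(-5.0814)=-0.0316, 0.0248×(-3.6951)=-0.0918, 0.5342×(-0.6271)=-0.3349, 0.0559×(-2.8842)=-0.1612.
Sum = -1.2722, so H' = 1.27.

1.27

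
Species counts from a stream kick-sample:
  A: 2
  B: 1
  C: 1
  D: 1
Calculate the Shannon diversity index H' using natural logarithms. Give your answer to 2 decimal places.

Total N = 2+1+1+1 = 5, so the proportions are 0.4, 0.2, 0.2, 0.2 (working shown to 4 dp, full precision carried).
Each pᵢ ln pᵢ term: 0.4×(-0.9163)=-0.3665, 0.2×(-1.6094)=-0.3219, 0.2×(-1.6094)=-0.3219, 0.2×(-1.6094)=-0.3219.
Sum = -1.3322, so H' = 1.33.

1.33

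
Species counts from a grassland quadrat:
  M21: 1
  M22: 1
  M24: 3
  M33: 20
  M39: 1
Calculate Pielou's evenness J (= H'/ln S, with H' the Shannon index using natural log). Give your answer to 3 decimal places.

0.514

Total N = 1+1+3+20+1 = 26, so the proportions are 0.03846, 0.03846, 0.11538, 0.76923, 0.03846 (working shown to 5 dp, full precision carried).
H' = −Σ pᵢ ln pᵢ = −((-0.12531) + (-0.12531) + (-0.24917) + (-0.20182) + (-0.12531)) = 0.82692.
With S = 5 species, ln S = 1.60944, so J = 0.82692/1.60944 = 0.51380, i.e. 0.514 to 3 decimal places.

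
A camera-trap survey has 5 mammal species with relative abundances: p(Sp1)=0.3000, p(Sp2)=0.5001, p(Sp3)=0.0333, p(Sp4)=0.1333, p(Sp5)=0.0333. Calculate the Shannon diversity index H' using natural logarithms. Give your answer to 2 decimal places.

1.20

Each pᵢ ln pᵢ term (working shown to 4 dp, full precision carried): 0.3×(-1.2040)=-0.3612, 0.5001×(-0.6929)=-0.3465, 0.0333×(-3.4022)=-0.1133, 0.1333×(-2.0152)=-0.2686, 0.0333×(-3.4022)=-0.1133.
Sum = -1.2029, so H' = 1.20.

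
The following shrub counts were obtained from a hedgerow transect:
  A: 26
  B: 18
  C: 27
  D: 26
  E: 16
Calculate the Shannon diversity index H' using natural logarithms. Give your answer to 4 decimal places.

Total N = 26+18+27+26+16 = 113, so the proportions are 0.230088, 0.159292, 0.238938, 0.230088, 0.141593 (working shown to 6 dp, full precision carried).
Each pᵢ ln pᵢ term: 0.230088×(-1.469291)=-0.338067, 0.159292×(-1.837016)=-0.292622, 0.238938×(-1.431551)=-0.342052, 0.230088×(-1.469291)=-0.338067, 0.141593×(-1.954799)=-0.276786.
Sum = -1.587594, so H' = 1.5876.

1.5876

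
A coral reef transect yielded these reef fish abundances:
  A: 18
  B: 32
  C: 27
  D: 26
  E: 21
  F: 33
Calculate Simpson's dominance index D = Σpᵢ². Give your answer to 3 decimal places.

0.174

Total N = 18+32+27+26+21+33 = 157, so the proportions are 0.11465, 0.20382, 0.17197, 0.16561, 0.13376, 0.21019 (working shown to 5 dp, full precision carried).
D = 0.11465² + 0.20382² + 0.17197² + 0.16561² + 0.13376² + 0.21019² = 0.01314 + 0.04154 + 0.02958 + 0.02743 + 0.01789 + 0.04418 = 0.17376.
To 3 decimal places, D = 0.174.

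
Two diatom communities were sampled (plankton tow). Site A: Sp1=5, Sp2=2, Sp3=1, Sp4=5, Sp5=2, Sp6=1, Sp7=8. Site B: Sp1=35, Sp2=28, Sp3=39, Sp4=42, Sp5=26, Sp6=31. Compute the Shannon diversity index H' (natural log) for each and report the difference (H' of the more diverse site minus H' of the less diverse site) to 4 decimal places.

Site A: N=24, proportions 0.208333, 0.083333, 0.041667, 0.208333, 0.083333, 0.041667, 0.333333, giving H' = 1.698783 (working shown to 6 dp, full precision carried).
Site B: N=201, proportions 0.174129, 0.139303, 0.19403, 0.208955, 0.129353, 0.154229, giving H' = 1.777116.
Difference = |1.698783 − 1.777116| = 0.078333, i.e. 0.0783 to 4 decimal places.

0.0783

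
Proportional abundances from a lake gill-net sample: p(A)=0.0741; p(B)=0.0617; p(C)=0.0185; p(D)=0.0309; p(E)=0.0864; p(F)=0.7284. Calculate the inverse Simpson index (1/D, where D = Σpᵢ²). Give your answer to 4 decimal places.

D = 0.0741² + 0.0617² + 0.0185² + 0.0309² + 0.0864² + 0.7284² = 0.0054908 + 0.0038069 + 0.0003422 + 0.0009548 + 0.0074650 + 0.5305666 = 0.5486263 (working shown to 7 dp, full precision carried).
So 1/D = 1.822734, i.e. 1.8227 to 4 decimal places.

1.8227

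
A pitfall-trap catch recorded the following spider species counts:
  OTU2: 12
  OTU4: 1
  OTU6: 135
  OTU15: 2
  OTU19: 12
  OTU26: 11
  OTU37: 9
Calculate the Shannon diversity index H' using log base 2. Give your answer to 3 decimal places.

1.409

Total N = 12+1+135+2+12+11+9 = 182, so the proportions are 0.06593, 0.00549, 0.74176, 0.01099, 0.06593, 0.06044, 0.04945 (working shown to 5 dp, full precision carried).
Each pᵢ log₂ pᵢ term: 0.06593×(-3.92283)=-0.25865, 0.00549×(-7.50779)=-0.04125, 0.74176×(-0.43098)=-0.31968, 0.01099×(-6.50779)=-0.07151, 0.06593×(-3.92283)=-0.25865, 0.06044×(-4.04836)=-0.24468, 0.04945×(-4.33787)=-0.21451.
Sum = -1.40894, so H' = 1.409.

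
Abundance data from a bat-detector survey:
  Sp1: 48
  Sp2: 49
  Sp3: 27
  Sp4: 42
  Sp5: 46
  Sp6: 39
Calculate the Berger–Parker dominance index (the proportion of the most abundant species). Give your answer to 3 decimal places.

0.195

Total N = 48+49+27+42+46+39 = 251, so the proportions are 0.19124, 0.19522, 0.10757, 0.16733, 0.18327, 0.15538 (working shown to 5 dp, full precision carried).
The largest proportion is 0.19522, i.e. d = 0.195 to 3 decimal places.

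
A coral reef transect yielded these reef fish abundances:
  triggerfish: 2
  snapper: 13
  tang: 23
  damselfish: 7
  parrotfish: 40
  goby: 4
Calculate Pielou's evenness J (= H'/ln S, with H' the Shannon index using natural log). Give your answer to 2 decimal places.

Total N = 2+13+23+7+40+4 = 89, so the proportions are 0.0225, 0.1461, 0.2584, 0.0787, 0.4494, 0.0449 (working shown to 4 dp, full precision carried).
H' = −Σ pᵢ ln pᵢ = −((-0.0853) + (-0.2810) + (-0.3497) + (-0.2000) + (-0.3594) + (-0.1394)) = 1.4148.
With S = 6 species, ln S = 1.7918, so J = 1.4148/1.7918 = 0.7896, i.e. 0.79 to 2 decimal places.

0.79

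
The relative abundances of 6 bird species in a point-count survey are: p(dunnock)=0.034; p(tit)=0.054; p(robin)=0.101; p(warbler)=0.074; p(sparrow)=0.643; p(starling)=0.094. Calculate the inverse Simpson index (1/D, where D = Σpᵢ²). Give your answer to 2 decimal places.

2.26

D = 0.034² + 0.054² + 0.101² + 0.074² + 0.643² + 0.094² = 0.00116 + 0.00292 + 0.01020 + 0.00548 + 0.41345 + 0.00884 = 0.44203 (working shown to 5 dp, full precision carried).
So 1/D = 2.2623, i.e. 2.26 to 2 decimal places.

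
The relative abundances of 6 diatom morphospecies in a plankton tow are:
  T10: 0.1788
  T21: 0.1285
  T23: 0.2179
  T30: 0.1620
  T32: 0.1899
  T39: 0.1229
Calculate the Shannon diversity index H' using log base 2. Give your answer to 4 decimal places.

Each pᵢ log₂ pᵢ term (working shown to 6 dp, full precision carried): 0.1788×(-2.483581)=-0.444064, 0.1285×(-2.960160)=-0.380381, 0.2179×(-2.198262)=-0.479001, 0.162×(-2.625934)=-0.425401, 0.1899×(-2.396688)=-0.455131, 0.1229×(-3.024443)=-0.371704.
Sum = -2.555683, so H' = 2.5557.

2.5557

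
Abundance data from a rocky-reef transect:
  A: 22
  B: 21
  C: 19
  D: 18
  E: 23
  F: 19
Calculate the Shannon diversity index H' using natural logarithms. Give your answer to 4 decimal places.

1.7879

Total N = 22+21+19+18+23+19 = 122, so the proportions are 0.180328, 0.172131, 0.155738, 0.147541, 0.188525, 0.155738 (working shown to 6 dp, full precision carried).
Each pᵢ ln pᵢ term: 0.180328×(-1.712979)=-0.308898, 0.172131×(-1.759499)=-0.302865, 0.155738×(-1.859582)=-0.289607, 0.147541×(-1.913649)=-0.282342, 0.188525×(-1.668527)=-0.314558, 0.155738×(-1.859582)=-0.289607.
Sum = -1.787876, so H' = 1.7879.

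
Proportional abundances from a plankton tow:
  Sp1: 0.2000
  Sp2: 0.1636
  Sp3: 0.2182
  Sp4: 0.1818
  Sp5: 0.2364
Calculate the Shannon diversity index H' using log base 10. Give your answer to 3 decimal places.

Each pᵢ log₁₀ pᵢ term (working shown to 5 dp, full precision carried): 0.2×(-0.69897)=-0.13979, 0.1636×(-0.78622)=-0.12863, 0.2182×(-0.66115)=-0.14426, 0.1818×(-0.74041)=-0.13461, 0.2364×(-0.62635)=-0.14807.
Sum = -0.69536, so H' = 0.695.

0.695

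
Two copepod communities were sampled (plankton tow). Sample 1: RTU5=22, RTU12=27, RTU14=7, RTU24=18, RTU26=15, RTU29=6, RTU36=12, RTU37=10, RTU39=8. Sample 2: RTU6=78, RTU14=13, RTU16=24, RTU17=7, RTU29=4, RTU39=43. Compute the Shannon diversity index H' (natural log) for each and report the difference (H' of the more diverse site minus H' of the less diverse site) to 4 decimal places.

Sample 1: N=125, proportions 0.176, 0.216, 0.056, 0.144, 0.12, 0.048, 0.096, 0.08, 0.064, giving H' = 2.0803924 (working shown to 7 dp, full precision carried).
Sample 2: N=169, proportions 0.4615385, 0.0769231, 0.1420118, 0.0414201, 0.0236686, 0.2544379, giving H' = 1.4000817.
Difference = |2.0803924 − 1.4000817| = 0.6803107, i.e. 0.6803 to 4 decimal places.

0.6803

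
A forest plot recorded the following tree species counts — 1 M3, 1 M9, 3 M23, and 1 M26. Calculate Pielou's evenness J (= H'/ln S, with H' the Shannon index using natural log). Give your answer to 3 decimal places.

Total N = 1+1+3+1 = 6, so the proportions are 0.16667, 0.16667, 0.5, 0.16667 (working shown to 5 dp, full precision carried).
H' = −Σ pᵢ ln pᵢ = −((-0.29863) + (-0.29863) + (-0.34657) + (-0.29863)) = 1.24245.
With S = 4 species, ln S = 1.38629, so J = 1.24245/1.38629 = 0.89624, i.e. 0.896 to 3 decimal places.

0.896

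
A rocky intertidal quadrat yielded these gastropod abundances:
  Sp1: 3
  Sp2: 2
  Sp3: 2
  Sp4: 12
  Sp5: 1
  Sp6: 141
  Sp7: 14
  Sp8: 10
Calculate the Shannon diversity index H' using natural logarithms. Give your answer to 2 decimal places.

Total N = 3+2+2+12+1+141+14+10 = 185, so the proportions are 0.0162, 0.0108, 0.0108, 0.0649, 0.0054, 0.7622, 0.0757, 0.0541 (working shown to 4 dp, full precision carried).
Each pᵢ ln pᵢ term: 0.0162×(-4.1217)=-0.0668, 0.0108×(-4.5272)=-0.0489, 0.0108×(-4.5272)=-0.0489, 0.0649×(-2.7354)=-0.1774, 0.0054×(-5.2204)=-0.0282, 0.7622×(-0.2716)=-0.2070, 0.0757×(-2.5813)=-0.1953, 0.0541×(-2.9178)=-0.1577.
Sum = -0.9304, so H' = 0.93.

0.93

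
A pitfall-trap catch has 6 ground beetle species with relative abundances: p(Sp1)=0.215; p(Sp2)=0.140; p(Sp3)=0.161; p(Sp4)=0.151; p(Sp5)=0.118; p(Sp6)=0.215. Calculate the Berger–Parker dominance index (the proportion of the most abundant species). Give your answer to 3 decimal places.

0.215

The largest proportion is 0.215, i.e. d = 0.215 to 3 decimal places.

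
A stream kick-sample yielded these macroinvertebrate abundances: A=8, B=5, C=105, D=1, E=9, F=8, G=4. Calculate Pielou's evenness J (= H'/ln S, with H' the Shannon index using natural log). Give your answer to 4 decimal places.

Total N = 8+5+105+1+9+8+4 = 140, so the proportions are 0.057143, 0.035714, 0.75, 0.007143, 0.064286, 0.057143, 0.028571 (working shown to 6 dp, full precision carried).
H' = −Σ pᵢ ln pᵢ = −((-0.163554) + (-0.119007) + (-0.215762) + (-0.035297) + (-0.176427) + (-0.163554) + (-0.101581)) = 0.975183.
With S = 7 species, ln S = 1.945910, so J = 0.975183/1.945910 = 0.501145, i.e. 0.5011 to 4 decimal places.

0.5011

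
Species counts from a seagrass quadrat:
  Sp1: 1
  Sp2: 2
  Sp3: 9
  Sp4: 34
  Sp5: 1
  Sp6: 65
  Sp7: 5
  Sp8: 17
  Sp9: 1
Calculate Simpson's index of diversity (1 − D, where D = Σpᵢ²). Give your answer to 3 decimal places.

Total N = 1+2+9+34+1+65+5+17+1 = 135, so the proportions are 0.00741, 0.01481, 0.06667, 0.25185, 0.00741, 0.48148, 0.03704, 0.12593, 0.00741 (working shown to 5 dp, full precision carried).
D = 0.00741² + 0.01481² + 0.06667² + 0.25185² + 0.00741² + 0.48148² + 0.03704² + 0.12593² + 0.00741² = 0.00005 + 0.00022 + 0.00444 + 0.06343 + 0.00005 + 0.23182 + 0.00137 + 0.01586 + 0.00005 = 0.31731.
So 1 − D = 0.68269, i.e. 0.683 to 3 decimal places.

0.683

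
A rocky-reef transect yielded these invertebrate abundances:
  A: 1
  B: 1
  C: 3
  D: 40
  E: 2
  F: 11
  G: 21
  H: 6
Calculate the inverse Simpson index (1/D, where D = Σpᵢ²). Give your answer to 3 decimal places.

3.265

Total N = 1+1+3+40+2+11+21+6 = 85, so the proportions are 0.0117647, 0.0117647, 0.0352941, 0.4705882, 0.0235294, 0.1294118, 0.2470588, 0.0705882 (working shown to 7 dp, full precision carried).
D = 0.0117647² + 0.0117647² + 0.0352941² + 0.4705882² + 0.0235294² + 0.1294118² + 0.2470588² + 0.0705882² = 0.0001384 + 0.0001384 + 0.0012457 + 0.2214533 + 0.0005536 + 0.0167474 + 0.0610381 + 0.0049827 = 0.3062976.
So 1/D = 3.26480, i.e. 3.265 to 3 decimal places.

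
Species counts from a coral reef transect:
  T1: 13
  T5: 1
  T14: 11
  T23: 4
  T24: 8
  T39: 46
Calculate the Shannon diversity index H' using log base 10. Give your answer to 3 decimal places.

Total N = 13+1+11+4+8+46 = 83, so the proportions are 0.15663, 0.01205, 0.13253, 0.04819, 0.09639, 0.55422 (working shown to 5 dp, full precision carried).
Each pᵢ log₁₀ pᵢ term: 0.15663×(-0.80513)=-0.12611, 0.01205×(-1.91908)=-0.02312, 0.13253×(-0.87769)=-0.11632, 0.04819×(-1.31702)=-0.06347, 0.09639×(-1.01599)=-0.09793, 0.55422×(-0.25632)=-0.14206.
Sum = -0.56900, so H' = 0.569.

0.569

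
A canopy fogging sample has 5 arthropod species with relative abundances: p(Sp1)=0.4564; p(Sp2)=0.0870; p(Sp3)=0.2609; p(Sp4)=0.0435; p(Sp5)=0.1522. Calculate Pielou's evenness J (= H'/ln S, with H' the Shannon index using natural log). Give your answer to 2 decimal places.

0.84

H' = −Σ pᵢ ln pᵢ = −((-0.357994) + (-0.212441) + (-0.350550) + (-0.136372) + (-0.286526)) = 1.343882 (working shown to 6 dp, full precision carried).
With S = 5 species, ln S = 1.609438, so J = 1.343882/1.609438 = 0.835001, i.e. 0.84 to 2 decimal places.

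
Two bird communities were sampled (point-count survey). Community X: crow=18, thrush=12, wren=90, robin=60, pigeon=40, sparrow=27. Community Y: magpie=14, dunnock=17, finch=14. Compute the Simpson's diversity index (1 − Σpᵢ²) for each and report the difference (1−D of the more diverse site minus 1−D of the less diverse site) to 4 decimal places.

Community X: N=247, proportions 0.0728745, 0.048583, 0.3643725, 0.242915, 0.1619433, 0.1093117, giving 1−D = 0.7623793 (working shown to 7 dp, full precision carried).
Community Y: N=45, proportions 0.3111111, 0.3777778, 0.3111111, giving 1−D = 0.6637037.
Difference = |0.7623793 − 0.6637037| = 0.0986756, i.e. 0.0987 to 4 decimal places.

0.0987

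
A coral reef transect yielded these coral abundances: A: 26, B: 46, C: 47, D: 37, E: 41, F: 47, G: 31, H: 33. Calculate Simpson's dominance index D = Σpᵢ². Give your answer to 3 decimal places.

0.130

Total N = 26+46+47+37+41+47+31+33 = 308, so the proportions are 0.08442, 0.14935, 0.1526, 0.12013, 0.13312, 0.1526, 0.10065, 0.10714 (working shown to 5 dp, full precision carried).
D = 0.08442² + 0.14935² + 0.1526² + 0.12013² + 0.13312² + 0.1526² + 0.10065² + 0.10714² = 0.00713 + 0.02231 + 0.02329 + 0.01443 + 0.01772 + 0.02329 + 0.01013 + 0.01148 = 0.12976.
To 3 decimal places, D = 0.130.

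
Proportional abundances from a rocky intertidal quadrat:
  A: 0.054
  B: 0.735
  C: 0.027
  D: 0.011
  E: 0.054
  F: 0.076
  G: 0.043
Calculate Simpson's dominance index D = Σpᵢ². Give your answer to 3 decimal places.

D = 0.054² + 0.735² + 0.027² + 0.011² + 0.054² + 0.076² + 0.043² = 0.00292 + 0.54022 + 0.00073 + 0.00012 + 0.00292 + 0.00578 + 0.00185 = 0.55453 (working shown to 5 dp, full precision carried).
To 3 decimal places, D = 0.555.

0.555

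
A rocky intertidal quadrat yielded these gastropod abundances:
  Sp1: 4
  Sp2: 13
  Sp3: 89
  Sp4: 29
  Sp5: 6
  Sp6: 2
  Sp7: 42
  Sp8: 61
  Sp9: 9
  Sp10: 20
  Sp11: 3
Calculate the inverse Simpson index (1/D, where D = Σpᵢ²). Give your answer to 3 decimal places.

Total N = 4+13+89+29+6+2+42+61+9+20+3 = 278, so the proportions are 0.0143885, 0.0467626, 0.3201439, 0.1043165, 0.0215827, 0.0071942, 0.1510791, 0.2194245, 0.0323741, 0.0719424, 0.0107914 (working shown to 7 dp, full precision carried).
D = 0.0143885² + 0.0467626² + 0.3201439² + 0.1043165² + 0.0215827² + 0.0071942² + 0.1510791² + 0.2194245² + 0.0323741² + 0.0719424² + 0.0107914² = 0.0002070 + 0.0021867 + 0.1024921 + 0.0108819 + 0.0004658 + 0.0000518 + 0.0228249 + 0.0481471 + 0.0010481 + 0.0051757 + 0.0001165 = 0.1935976.
So 1/D = 5.16535, i.e. 5.165 to 3 decimal places.

5.165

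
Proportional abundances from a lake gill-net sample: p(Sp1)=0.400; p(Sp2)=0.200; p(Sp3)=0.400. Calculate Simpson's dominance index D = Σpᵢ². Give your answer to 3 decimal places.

D = 0.4² + 0.2² + 0.4² = 0.16000 + 0.04000 + 0.16000 = 0.36000 (working shown to 5 dp, full precision carried).
To 3 decimal places, D = 0.360.

0.360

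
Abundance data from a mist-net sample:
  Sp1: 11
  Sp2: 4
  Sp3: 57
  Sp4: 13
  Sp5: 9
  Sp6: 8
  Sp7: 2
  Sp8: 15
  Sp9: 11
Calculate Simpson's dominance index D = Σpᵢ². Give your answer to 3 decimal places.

0.240

Total N = 11+4+57+13+9+8+2+15+11 = 130, so the proportions are 0.08462, 0.03077, 0.43846, 0.1, 0.06923, 0.06154, 0.01538, 0.11538, 0.08462 (working shown to 5 dp, full precision carried).
D = 0.08462² + 0.03077² + 0.43846² + 0.1² + 0.06923² + 0.06154² + 0.01538² + 0.11538² + 0.08462² = 0.00716 + 0.00095 + 0.19225 + 0.01000 + 0.00479 + 0.00379 + 0.00024 + 0.01331 + 0.00716 = 0.23964.
To 3 decimal places, D = 0.240.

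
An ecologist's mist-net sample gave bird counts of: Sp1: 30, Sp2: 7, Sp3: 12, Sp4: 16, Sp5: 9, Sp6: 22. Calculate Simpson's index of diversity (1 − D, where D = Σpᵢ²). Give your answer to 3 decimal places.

0.792

Total N = 30+7+12+16+9+22 = 96, so the proportions are 0.3125, 0.07292, 0.125, 0.16667, 0.09375, 0.22917 (working shown to 5 dp, full precision carried).
D = 0.3125² + 0.07292² + 0.125² + 0.16667² + 0.09375² + 0.22917² = 0.09766 + 0.00532 + 0.01562 + 0.02778 + 0.00879 + 0.05252 = 0.20768.
So 1 − D = 0.79232, i.e. 0.792 to 3 decimal places.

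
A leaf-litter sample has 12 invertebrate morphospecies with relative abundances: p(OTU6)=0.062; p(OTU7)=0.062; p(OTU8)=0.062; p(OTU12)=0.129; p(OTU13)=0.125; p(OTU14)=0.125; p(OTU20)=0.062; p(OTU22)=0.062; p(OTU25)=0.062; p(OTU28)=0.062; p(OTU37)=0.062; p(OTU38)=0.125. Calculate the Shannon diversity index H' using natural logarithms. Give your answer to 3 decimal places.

Each pᵢ ln pᵢ term (working shown to 5 dp, full precision carried): 0.062×(-2.78062)=-0.17240, 0.062×(-2.78062)=-0.17240, 0.062×(-2.78062)=-0.17240, 0.129×(-2.04794)=-0.26418, 0.125×(-2.07944)=-0.25993, 0.125×(-2.07944)=-0.25993, 0.062×(-2.78062)=-0.17240, 0.062×(-2.78062)=-0.17240, 0.062×(-2.78062)=-0.17240, 0.062×(-2.78062)=-0.17240, 0.062×(-2.78062)=-0.17240, 0.125×(-2.07944)=-0.25993.
Sum = -2.42316, so H' = 2.423.

2.423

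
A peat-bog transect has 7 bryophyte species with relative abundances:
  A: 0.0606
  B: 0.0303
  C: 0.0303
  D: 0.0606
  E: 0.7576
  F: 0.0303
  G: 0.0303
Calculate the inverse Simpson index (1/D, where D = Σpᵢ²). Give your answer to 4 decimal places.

D = 0.0606² + 0.0303² + 0.0303² + 0.0606² + 0.7576² + 0.0303² + 0.0303² = 0.0036724 + 0.0009181 + 0.0009181 + 0.0036724 + 0.5739578 + 0.0009181 + 0.0009181 = 0.5849748 (working shown to 7 dp, full precision carried).
So 1/D = 1.709475, i.e. 1.7095 to 4 decimal places.

1.7095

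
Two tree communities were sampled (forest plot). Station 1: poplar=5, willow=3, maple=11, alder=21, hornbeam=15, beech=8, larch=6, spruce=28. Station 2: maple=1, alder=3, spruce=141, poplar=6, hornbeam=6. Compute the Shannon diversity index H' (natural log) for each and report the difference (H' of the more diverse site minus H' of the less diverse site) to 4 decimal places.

1.4099

Station 1: N=97, proportions 0.051546, 0.030928, 0.113402, 0.216495, 0.154639, 0.082474, 0.061856, 0.28866, giving H' = 1.863748 (working shown to 6 dp, full precision carried).
Station 2: N=157, proportions 0.006369, 0.019108, 0.898089, 0.038217, 0.038217, giving H' = 0.453876.
Difference = |1.863748 − 0.453876| = 1.409872, i.e. 1.4099 to 4 decimal places.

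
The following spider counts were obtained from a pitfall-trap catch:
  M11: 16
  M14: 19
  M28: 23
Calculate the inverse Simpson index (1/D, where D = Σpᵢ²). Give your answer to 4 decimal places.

2.9354

Total N = 16+19+23 = 58, so the proportions are 0.2758621, 0.3275862, 0.3965517 (working shown to 7 dp, full precision carried).
D = 0.2758621² + 0.3275862² + 0.3965517² = 0.0760999 + 0.1073127 + 0.1572533 = 0.3406659.
So 1/D = 2.935428, i.e. 2.9354 to 4 decimal places.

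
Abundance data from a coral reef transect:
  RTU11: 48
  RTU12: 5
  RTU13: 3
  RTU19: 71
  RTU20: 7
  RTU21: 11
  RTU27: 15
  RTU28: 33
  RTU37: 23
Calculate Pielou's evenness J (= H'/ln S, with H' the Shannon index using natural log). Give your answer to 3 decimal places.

0.828

Total N = 48+5+3+71+7+11+15+33+23 = 216, so the proportions are 0.22222, 0.02315, 0.01389, 0.3287, 0.03241, 0.05093, 0.06944, 0.15278, 0.10648 (working shown to 5 dp, full precision carried).
H' = −Σ pᵢ ln pᵢ = −((-0.33424) + (-0.08717) + (-0.05940) + (-0.36572) + (-0.11114) + (-0.15163) + (-0.18522) + (-0.28703) + (-0.23850)) = 1.82004.
With S = 9 species, ln S = 2.19722, so J = 1.82004/2.19722 = 0.82834, i.e. 0.828 to 3 decimal places.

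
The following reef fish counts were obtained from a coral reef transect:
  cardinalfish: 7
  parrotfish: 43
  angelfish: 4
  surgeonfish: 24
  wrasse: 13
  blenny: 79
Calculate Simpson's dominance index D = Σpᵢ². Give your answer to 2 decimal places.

Total N = 7+43+4+24+13+79 = 170, so the proportions are 0.0412, 0.2529, 0.0235, 0.1412, 0.0765, 0.4647 (working shown to 4 dp, full precision carried).
D = 0.0412² + 0.2529² + 0.0235² + 0.1412² + 0.0765² + 0.4647² = 0.0017 + 0.0640 + 0.0006 + 0.0199 + 0.0058 + 0.2160 = 0.3080.
To 2 decimal places, D = 0.31.

0.31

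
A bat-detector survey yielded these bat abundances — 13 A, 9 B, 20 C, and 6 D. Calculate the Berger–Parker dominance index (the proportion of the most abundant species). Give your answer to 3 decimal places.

Total N = 13+9+20+6 = 48, so the proportions are 0.27083, 0.1875, 0.41667, 0.125 (working shown to 5 dp, full precision carried).
The largest proportion is 0.41667, i.e. d = 0.417 to 3 decimal places.

0.417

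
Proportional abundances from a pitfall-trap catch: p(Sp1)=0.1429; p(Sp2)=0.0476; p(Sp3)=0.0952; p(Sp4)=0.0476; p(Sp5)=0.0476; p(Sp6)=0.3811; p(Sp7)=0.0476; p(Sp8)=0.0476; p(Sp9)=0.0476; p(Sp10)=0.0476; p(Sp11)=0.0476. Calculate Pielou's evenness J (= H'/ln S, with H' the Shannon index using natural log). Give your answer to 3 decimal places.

0.846

H' = −Σ pᵢ ln pᵢ = −((-0.27803) + (-0.14494) + (-0.22389) + (-0.14494) + (-0.14494) + (-0.36764) + (-0.14494) + (-0.14494) + (-0.14494) + (-0.14494) + (-0.14494)) = 2.02907 (working shown to 5 dp, full precision carried).
With S = 11 species, ln S = 2.39790, so J = 2.02907/2.39790 = 0.84619, i.e. 0.846 to 3 decimal places.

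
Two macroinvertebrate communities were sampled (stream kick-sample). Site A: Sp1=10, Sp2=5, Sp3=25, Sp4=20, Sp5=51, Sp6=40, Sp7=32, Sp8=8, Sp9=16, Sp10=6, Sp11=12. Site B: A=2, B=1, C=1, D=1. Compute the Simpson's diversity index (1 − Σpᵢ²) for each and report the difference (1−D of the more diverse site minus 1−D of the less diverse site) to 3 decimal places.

Site A: N=225, proportions 0.04444, 0.02222, 0.11111, 0.08889, 0.22667, 0.17778, 0.14222, 0.03556, 0.07111, 0.02667, 0.05333, giving 1−D = 0.86420 (working shown to 5 dp, full precision carried).
Site B: N=5, proportions 0.4, 0.2, 0.2, 0.2, giving 1−D = 0.72000.
Difference = |0.86420 − 0.72000| = 0.14420, i.e. 0.144 to 3 decimal places.

0.144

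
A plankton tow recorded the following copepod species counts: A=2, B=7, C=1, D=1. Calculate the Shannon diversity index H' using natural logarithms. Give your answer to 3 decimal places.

Total N = 2+7+1+1 = 11, so the proportions are 0.18182, 0.63636, 0.09091, 0.09091 (working shown to 5 dp, full precision carried).
Each pᵢ ln pᵢ term: 0.18182×(-1.70475)=-0.30995, 0.63636×(-0.45199)=-0.28763, 0.09091×(-2.39790)=-0.21799, 0.09091×(-2.39790)=-0.21799.
Sum = -1.03356, so H' = 1.034.

1.034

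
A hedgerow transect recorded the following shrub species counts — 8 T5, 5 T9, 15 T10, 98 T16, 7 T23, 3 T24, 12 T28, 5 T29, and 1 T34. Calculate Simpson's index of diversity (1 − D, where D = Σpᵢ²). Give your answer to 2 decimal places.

Total N = 8+5+15+98+7+3+12+5+1 = 154, so the proportions are 0.0519, 0.0325, 0.0974, 0.6364, 0.0455, 0.0195, 0.0779, 0.0325, 0.0065 (working shown to 4 dp, full precision carried).
D = 0.0519² + 0.0325² + 0.0974² + 0.6364² + 0.0455² + 0.0195² + 0.0779² + 0.0325² + 0.0065² = 0.0027 + 0.0011 + 0.0095 + 0.4050 + 0.0021 + 0.0004 + 0.0061 + 0.0011 + 0.0000 = 0.4278.
So 1 − D = 0.5722, i.e. 0.57 to 2 decimal places.

0.57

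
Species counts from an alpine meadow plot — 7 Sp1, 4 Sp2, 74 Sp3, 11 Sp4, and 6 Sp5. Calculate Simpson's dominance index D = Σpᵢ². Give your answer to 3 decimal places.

Total N = 7+4+74+11+6 = 102, so the proportions are 0.06863, 0.03922, 0.72549, 0.10784, 0.05882 (working shown to 5 dp, full precision carried).
D = 0.06863² + 0.03922² + 0.72549² + 0.10784² + 0.05882² = 0.00471 + 0.00154 + 0.52634 + 0.01163 + 0.00346 = 0.54767.
To 3 decimal places, D = 0.548.

0.548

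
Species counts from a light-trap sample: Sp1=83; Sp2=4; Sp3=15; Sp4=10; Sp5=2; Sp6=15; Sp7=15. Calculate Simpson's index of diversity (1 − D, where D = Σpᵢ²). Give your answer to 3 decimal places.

0.629

Total N = 83+4+15+10+2+15+15 = 144, so the proportions are 0.57639, 0.02778, 0.10417, 0.06944, 0.01389, 0.10417, 0.10417 (working shown to 5 dp, full precision carried).
D = 0.57639² + 0.02778² + 0.10417² + 0.06944² + 0.01389² + 0.10417² + 0.10417² = 0.33222 + 0.00077 + 0.01085 + 0.00482 + 0.00019 + 0.01085 + 0.01085 = 0.37056.
So 1 − D = 0.62944, i.e. 0.629 to 3 decimal places.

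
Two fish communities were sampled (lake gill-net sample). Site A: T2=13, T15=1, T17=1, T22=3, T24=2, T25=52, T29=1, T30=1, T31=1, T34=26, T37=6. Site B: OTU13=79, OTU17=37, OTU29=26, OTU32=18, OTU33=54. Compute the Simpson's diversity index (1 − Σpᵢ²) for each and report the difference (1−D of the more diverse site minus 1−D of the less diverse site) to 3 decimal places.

Site A: N=107, proportions 0.1215, 0.00935, 0.00935, 0.02804, 0.01869, 0.48598, 0.00935, 0.00935, 0.00935, 0.24299, 0.05607, giving 1−D = 0.68530 (working shown to 5 dp, full precision carried).
Site B: N=214, proportions 0.36916, 0.1729, 0.1215, 0.08411, 0.25234, giving 1−D = 0.74832.
Difference = |0.68530 − 0.74832| = 0.06302, i.e. 0.063 to 3 decimal places.

0.063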